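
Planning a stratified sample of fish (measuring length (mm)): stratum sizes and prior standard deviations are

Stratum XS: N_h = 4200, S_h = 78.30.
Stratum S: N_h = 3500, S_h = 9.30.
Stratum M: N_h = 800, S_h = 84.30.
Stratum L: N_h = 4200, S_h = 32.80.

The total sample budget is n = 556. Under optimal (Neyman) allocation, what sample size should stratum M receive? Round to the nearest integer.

66

Neyman allocation: n_h = n · N_h S_h / Σ N_i S_i, with n = 556.
  stratum XS: N_h·S_h = 4200·78.30 = 328860.00
  stratum S: N_h·S_h = 3500·9.30 = 32550.00
  stratum M: N_h·S_h = 800·84.30 = 67440.00
  stratum L: N_h·S_h = 4200·32.80 = 137760.00
Σ N_h S_h = 566610.00
n for stratum M = 556·67440.00/566610.00 = 66.177 → 66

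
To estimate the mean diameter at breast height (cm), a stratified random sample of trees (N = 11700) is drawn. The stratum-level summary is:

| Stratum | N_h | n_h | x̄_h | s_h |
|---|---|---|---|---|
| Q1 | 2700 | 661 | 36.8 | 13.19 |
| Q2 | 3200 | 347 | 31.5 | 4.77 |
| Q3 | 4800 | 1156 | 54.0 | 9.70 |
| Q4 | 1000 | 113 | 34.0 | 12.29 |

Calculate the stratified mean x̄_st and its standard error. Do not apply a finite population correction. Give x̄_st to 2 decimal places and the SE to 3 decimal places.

x̄_st = Σ W_h x̄_h = (2700·36.8 + 3200·31.5 + 4800·54.0 + 1000·34.0)/11700 = 42.16752
V̂(x̄_st) = Σ W_h² s_h²/n_h, with W_h = N_h/N and N = 11700:
  stratum Q1: (2700/11700)²·13.19²/661 = 0.0140166
  stratum Q2: (3200/11700)²·4.77²/347 = 0.00490496
  stratum Q3: (4800/11700)²·9.70²/1156 = 0.0136992
  stratum Q4: (1000/11700)²·12.29²/113 = 0.00976458
V̂(x̄_st) = 0.0423854
SE(x̄_st) = √0.0423854 = 0.205877

x̄_st ≈ 42.17, SE ≈ 0.206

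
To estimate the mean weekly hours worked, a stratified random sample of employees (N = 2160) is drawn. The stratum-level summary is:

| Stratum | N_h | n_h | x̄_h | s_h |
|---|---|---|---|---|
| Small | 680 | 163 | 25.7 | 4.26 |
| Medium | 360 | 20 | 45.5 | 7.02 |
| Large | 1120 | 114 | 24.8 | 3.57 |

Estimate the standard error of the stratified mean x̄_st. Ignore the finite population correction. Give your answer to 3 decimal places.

V̂(x̄_st) = Σ W_h² s_h²/n_h, with W_h = N_h/N and N = 2160:
  stratum Small: (680/2160)²·4.26²/163 = 0.0110342
  stratum Medium: (360/2160)²·7.02²/20 = 0.068445
  stratum Large: (1120/2160)²·3.57²/114 = 0.030058
V̂(x̄_st) = 0.109537
SE(x̄_st) = √0.109537 = 0.330964

SE(x̄_st) ≈ 0.331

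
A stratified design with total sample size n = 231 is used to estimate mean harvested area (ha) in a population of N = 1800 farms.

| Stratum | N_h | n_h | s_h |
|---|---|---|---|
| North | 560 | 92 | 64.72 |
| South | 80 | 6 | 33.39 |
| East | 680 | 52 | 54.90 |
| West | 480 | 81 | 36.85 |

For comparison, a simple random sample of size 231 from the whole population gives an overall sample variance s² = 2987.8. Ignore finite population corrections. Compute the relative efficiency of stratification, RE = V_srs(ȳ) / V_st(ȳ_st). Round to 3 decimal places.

RE ≈ 0.908

V̂(ȳ_st) = Σ W_h² s_h²/n_h, with W_h = N_h/N and N = 1800:
  stratum North: (560/1800)²·64.72²/92 = 4.40677
  stratum South: (80/1800)²·33.39²/6 = 0.367043
  stratum East: (680/1800)²·54.90²/52 = 8.27207
  stratum West: (480/1800)²·36.85²/81 = 1.19214
V_st = 14.238
V_srs = s²/n = 2987.8/231 = 12.9342
Relative efficiency = V_srs / V_st = 12.9342/14.238 = 0.9084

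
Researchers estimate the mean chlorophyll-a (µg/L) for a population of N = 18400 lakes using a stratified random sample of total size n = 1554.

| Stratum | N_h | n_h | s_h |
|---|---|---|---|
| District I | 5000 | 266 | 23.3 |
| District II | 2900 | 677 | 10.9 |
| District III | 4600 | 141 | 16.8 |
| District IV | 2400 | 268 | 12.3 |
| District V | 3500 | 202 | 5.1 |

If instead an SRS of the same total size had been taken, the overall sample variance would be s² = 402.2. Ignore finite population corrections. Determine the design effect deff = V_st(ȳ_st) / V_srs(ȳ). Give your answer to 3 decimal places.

deff ≈ 1.138

V̂(ȳ_st) = Σ W_h² s_h²/n_h, with W_h = N_h/N and N = 18400:
  stratum District I: (5000/18400)²·23.3²/266 = 0.150707
  stratum District II: (2900/18400)²·10.9²/677 = 0.00435938
  stratum District III: (4600/18400)²·16.8²/141 = 0.125106
  stratum District IV: (2400/18400)²·12.3²/268 = 0.00960422
  stratum District V: (3500/18400)²·5.1²/202 = 0.00465896
V_st = 0.294436
V_srs = s²/n = 402.2/1554 = 0.258816
deff = V_st / V_srs = 0.294436/0.258816 = 1.1376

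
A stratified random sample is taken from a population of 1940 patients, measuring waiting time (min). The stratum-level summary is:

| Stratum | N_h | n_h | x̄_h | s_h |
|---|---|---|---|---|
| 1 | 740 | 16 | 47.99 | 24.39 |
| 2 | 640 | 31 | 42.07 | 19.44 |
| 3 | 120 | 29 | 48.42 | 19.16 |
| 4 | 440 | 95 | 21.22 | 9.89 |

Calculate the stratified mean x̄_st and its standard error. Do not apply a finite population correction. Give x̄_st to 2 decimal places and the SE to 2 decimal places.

x̄_st ≈ 39.99, SE ≈ 2.61

x̄_st = Σ W_h x̄_h = (740·47.99 + 640·42.07 + 120·48.42 + 440·21.22)/1940 = 39.99206
V̂(x̄_st) = Σ W_h² s_h²/n_h, with W_h = N_h/N and N = 1940:
  stratum 1: (740/1940)²·24.39²/16 = 5.40958
  stratum 2: (640/1940)²·19.44²/31 = 1.32674
  stratum 3: (120/1940)²·19.16²/29 = 0.0484342
  stratum 4: (440/1940)²·9.89²/95 = 0.0529628
V̂(x̄_st) = 6.83772
SE(x̄_st) = √6.83772 = 2.6149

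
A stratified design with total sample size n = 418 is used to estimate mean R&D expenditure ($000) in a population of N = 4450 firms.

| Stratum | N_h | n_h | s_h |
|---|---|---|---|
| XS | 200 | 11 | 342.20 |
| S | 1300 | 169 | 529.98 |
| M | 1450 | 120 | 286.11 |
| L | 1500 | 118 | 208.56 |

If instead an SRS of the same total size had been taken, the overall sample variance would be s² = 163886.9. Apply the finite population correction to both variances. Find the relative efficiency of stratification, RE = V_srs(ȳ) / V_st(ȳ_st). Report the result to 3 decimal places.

RE ≈ 1.428

V̂(ȳ_st) = Σ W_h² (1 − n_h/N_h) s_h²/n_h, with W_h = N_h/N and N = 4450:
  stratum XS: (200/4450)²·(1 − 11/200)·342.20²/11 = 20.3207
  stratum S: (1300/4450)²·(1 − 169/1300)·529.98²/169 = 123.401
  stratum M: (1450/4450)²·(1 − 120/1450)·286.11²/120 = 66.4331
  stratum L: (1500/4450)²·(1 − 118/1500)·208.56²/118 = 38.5886
V_st = 248.743
V_srs = (1 − 418/4450)·163886.9/418 = 355.245
Relative efficiency = V_srs / V_st = 355.245/248.743 = 1.4282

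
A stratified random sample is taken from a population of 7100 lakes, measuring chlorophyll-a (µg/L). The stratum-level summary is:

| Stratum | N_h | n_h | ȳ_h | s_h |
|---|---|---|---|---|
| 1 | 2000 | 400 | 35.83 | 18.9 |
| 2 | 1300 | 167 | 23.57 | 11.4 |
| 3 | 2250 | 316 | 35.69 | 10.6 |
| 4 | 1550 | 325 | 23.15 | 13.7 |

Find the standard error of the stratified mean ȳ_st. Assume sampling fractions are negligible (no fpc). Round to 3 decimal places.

V̂(ȳ_st) = Σ W_h² s_h²/n_h, with W_h = N_h/N and N = 7100:
  stratum 1: (2000/7100)²·18.9²/400 = 0.0708609
  stratum 2: (1300/7100)²·11.4²/167 = 0.0260893
  stratum 3: (2250/7100)²·10.6²/316 = 0.0357086
  stratum 4: (1550/7100)²·13.7²/325 = 0.0275236
V̂(ȳ_st) = 0.160182
SE(ȳ_st) = √0.160182 = 0.400228

SE(ȳ_st) ≈ 0.400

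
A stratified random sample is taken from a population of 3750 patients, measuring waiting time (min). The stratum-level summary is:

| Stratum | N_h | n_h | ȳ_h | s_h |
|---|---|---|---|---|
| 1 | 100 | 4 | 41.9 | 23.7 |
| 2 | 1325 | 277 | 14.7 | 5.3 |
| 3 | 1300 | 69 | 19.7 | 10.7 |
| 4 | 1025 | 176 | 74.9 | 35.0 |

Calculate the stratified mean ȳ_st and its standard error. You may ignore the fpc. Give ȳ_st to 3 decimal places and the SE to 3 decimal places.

ȳ_st ≈ 33.613, SE ≈ 0.912

ȳ_st = Σ W_h ȳ_h = (100·41.9 + 1325·14.7 + 1300·19.7 + 1025·74.9)/3750 = 33.61333
V̂(ȳ_st) = Σ W_h² s_h²/n_h, with W_h = N_h/N and N = 3750:
  stratum 1: (100/3750)²·23.7²/4 = 0.099856
  stratum 2: (1325/3750)²·5.3²/277 = 0.0126602
  stratum 3: (1300/3750)²·10.7²/69 = 0.199408
  stratum 4: (1025/3750)²·35.0²/176 = 0.520006
V̂(ȳ_st) = 0.831931
SE(ȳ_st) = √0.831931 = 0.912102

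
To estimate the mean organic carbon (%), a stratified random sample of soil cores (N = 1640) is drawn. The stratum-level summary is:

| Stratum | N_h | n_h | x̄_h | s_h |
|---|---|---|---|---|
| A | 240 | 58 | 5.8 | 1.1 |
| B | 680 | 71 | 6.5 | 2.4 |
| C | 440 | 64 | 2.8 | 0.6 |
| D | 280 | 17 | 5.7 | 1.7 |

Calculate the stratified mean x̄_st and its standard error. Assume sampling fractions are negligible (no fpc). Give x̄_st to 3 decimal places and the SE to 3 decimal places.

x̄_st ≈ 5.268, SE ≈ 0.141

x̄_st = Σ W_h x̄_h = (240·5.8 + 680·6.5 + 440·2.8 + 280·5.7)/1640 = 5.26829
V̂(x̄_st) = Σ W_h² s_h²/n_h, with W_h = N_h/N and N = 1640:
  stratum A: (240/1640)²·1.1²/58 = 0.000446778
  stratum B: (680/1640)²·2.4²/71 = 0.0139474
  stratum C: (440/1640)²·0.6²/64 = 0.000404893
  stratum D: (280/1640)²·1.7²/17 = 0.00495538
V̂(x̄_st) = 0.0197545
SE(x̄_st) = √0.0197545 = 0.140551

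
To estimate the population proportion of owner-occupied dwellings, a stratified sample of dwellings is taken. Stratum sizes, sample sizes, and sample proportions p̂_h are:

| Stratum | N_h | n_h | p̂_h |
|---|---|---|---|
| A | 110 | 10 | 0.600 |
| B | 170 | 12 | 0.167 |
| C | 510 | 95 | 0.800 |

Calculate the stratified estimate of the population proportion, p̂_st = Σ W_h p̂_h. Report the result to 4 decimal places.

p̂_st ≈ 0.6359

N = 790; stratum weights W_h = N_h/N.
p̂_st = Σ W_h p̂_h = (110·0.600 + 170·0.167 + 510·0.800)/790 = 0.63594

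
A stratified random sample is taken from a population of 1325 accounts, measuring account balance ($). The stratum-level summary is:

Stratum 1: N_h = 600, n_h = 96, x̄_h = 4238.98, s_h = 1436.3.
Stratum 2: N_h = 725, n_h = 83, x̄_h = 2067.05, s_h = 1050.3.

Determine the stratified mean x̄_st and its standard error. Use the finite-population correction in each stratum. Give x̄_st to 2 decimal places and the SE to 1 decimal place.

x̄_st ≈ 3050.57, SE ≈ 85.0

x̄_st = Σ W_h x̄_h = (600·4238.98 + 725·2067.05)/1325 = 3050.56547
V̂(x̄_st) = Σ W_h² (1 − n_h/N_h) s_h²/n_h, with W_h = N_h/N and N = 1325:
  stratum 1: (600/1325)²·(1 − 96/600)·1436.3²/96 = 3701.43
  stratum 2: (725/1325)²·(1 − 83/725)·1050.3²/83 = 3523.63
V̂(x̄_st) = 7225.05
SE(x̄_st) = √7225.05 = 85.0003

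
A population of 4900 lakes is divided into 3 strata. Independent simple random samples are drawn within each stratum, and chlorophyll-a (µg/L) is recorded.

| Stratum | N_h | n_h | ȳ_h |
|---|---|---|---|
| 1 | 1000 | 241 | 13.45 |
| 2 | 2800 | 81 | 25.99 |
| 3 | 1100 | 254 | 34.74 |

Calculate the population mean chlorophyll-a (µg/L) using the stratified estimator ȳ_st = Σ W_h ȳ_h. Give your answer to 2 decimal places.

ȳ_st ≈ 25.40

N = Σ N_h = 4900. Stratum weights W_h = N_h/N.
ȳ_st = (1000·13.45 + 2800·25.99 + 1100·34.74) / 4900 = 25.3951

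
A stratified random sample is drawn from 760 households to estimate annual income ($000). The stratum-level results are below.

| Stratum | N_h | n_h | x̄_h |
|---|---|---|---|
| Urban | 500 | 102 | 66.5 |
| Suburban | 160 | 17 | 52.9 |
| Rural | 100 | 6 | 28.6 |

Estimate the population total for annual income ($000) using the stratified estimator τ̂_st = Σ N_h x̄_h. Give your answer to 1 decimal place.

τ̂_st = Σ N_h x̄_h = 500·66.5 + 160·52.9 + 100·28.6 = 44574.0

τ̂_st ≈ 44574.0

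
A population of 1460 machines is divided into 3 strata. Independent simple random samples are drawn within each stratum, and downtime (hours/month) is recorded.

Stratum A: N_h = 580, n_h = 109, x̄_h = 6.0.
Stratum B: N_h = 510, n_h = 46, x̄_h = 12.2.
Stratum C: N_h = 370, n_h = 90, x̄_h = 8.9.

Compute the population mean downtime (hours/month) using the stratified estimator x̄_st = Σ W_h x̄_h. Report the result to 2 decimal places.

N = Σ N_h = 1460. Stratum weights W_h = N_h/N.
x̄_st = (580·6.0 + 510·12.2 + 370·8.9) / 1460 = 8.9007

x̄_st ≈ 8.90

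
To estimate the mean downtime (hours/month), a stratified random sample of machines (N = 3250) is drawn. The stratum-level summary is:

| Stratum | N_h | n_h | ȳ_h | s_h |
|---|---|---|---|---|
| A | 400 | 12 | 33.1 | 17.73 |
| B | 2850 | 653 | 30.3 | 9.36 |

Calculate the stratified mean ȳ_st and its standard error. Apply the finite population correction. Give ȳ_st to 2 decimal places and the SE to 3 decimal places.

ȳ_st ≈ 30.64, SE ≈ 0.682

ȳ_st = Σ W_h ȳ_h = (400·33.1 + 2850·30.3)/3250 = 30.64462
V̂(ȳ_st) = Σ W_h² (1 − n_h/N_h) s_h²/n_h, with W_h = N_h/N and N = 3250:
  stratum A: (400/3250)²·(1 − 12/400)·17.73²/12 = 0.384912
  stratum B: (2850/3250)²·(1 − 653/2850)·9.36²/653 = 0.0795329
V̂(ȳ_st) = 0.464445
SE(ȳ_st) = √0.464445 = 0.681502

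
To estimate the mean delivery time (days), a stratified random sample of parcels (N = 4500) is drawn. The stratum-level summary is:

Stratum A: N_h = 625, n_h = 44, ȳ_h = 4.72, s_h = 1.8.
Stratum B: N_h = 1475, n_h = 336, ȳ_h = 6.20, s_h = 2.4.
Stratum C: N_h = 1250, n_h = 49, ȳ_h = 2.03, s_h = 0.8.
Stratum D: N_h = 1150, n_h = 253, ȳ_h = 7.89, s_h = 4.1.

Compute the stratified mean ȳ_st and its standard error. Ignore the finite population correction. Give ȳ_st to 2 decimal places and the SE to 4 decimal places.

ȳ_st = Σ W_h ȳ_h = (625·4.72 + 1475·6.20 + 1250·2.03 + 1150·7.89)/4500 = 5.26800
V̂(ȳ_st) = Σ W_h² s_h²/n_h, with W_h = N_h/N and N = 4500:
  stratum A: (625/4500)²·1.8²/44 = 0.00142045
  stratum B: (1475/4500)²·2.4²/336 = 0.0018418
  stratum C: (1250/4500)²·0.8²/49 = 0.00100781
  stratum D: (1150/4500)²·4.1²/253 = 0.00433928
V̂(ȳ_st) = 0.00860935
SE(ȳ_st) = √0.00860935 = 0.0927866

ȳ_st ≈ 5.27, SE ≈ 0.0928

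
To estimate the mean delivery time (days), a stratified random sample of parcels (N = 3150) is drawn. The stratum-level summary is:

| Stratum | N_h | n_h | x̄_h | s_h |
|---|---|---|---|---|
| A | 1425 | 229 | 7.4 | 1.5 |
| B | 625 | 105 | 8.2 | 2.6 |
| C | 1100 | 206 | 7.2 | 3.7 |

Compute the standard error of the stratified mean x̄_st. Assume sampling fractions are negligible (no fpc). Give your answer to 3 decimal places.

SE(x̄_st) ≈ 0.112

V̂(x̄_st) = Σ W_h² s_h²/n_h, with W_h = N_h/N and N = 3150:
  stratum A: (1425/3150)²·1.5²/229 = 0.00201074
  stratum B: (625/3150)²·2.6²/105 = 0.00253452
  stratum C: (1100/3150)²·3.7²/206 = 0.00810402
V̂(x̄_st) = 0.0126493
SE(x̄_st) = √0.0126493 = 0.112469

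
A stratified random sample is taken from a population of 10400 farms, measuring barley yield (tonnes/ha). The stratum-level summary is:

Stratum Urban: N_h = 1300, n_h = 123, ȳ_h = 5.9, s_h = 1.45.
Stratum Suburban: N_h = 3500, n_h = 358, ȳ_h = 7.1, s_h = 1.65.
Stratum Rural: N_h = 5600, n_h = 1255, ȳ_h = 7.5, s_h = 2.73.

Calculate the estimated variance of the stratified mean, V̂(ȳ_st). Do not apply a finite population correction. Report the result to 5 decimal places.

V̂(ȳ_st) ≈ 0.00285

V̂(ȳ_st) = Σ W_h² s_h²/n_h, with W_h = N_h/N and N = 10400:
  stratum Urban: (1300/10400)²·1.45²/123 = 0.000267086
  stratum Suburban: (3500/10400)²·1.65²/358 = 0.0008613
  stratum Rural: (5600/10400)²·2.73²/1255 = 0.00172183
V̂(ȳ_st) = 0.00285022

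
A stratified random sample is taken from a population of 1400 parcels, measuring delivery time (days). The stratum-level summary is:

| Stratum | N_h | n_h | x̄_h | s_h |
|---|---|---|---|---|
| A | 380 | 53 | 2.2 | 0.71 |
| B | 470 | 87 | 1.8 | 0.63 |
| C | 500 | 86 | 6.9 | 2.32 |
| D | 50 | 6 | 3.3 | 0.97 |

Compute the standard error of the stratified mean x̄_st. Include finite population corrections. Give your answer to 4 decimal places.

V̂(x̄_st) = Σ W_h² (1 − n_h/N_h) s_h²/n_h, with W_h = N_h/N and N = 1400:
  stratum A: (380/1400)²·(1 − 53/380)·0.71²/53 = 0.000602998
  stratum B: (470/1400)²·(1 − 87/470)·0.63²/87 = 0.000418989
  stratum C: (500/1400)²·(1 − 86/500)·2.32²/86 = 0.00660985
  stratum D: (50/1400)²·(1 − 6/50)·0.97²/6 = 0.000176019
V̂(x̄_st) = 0.00780786
SE(x̄_st) = √0.00780786 = 0.0883621

SE(x̄_st) ≈ 0.0884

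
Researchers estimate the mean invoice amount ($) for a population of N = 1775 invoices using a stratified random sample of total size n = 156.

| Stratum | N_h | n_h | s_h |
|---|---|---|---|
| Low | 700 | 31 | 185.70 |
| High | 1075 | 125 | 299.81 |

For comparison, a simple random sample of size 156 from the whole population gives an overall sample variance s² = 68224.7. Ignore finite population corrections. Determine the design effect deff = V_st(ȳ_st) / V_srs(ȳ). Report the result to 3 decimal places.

deff ≈ 0.999

V̂(ȳ_st) = Σ W_h² s_h²/n_h, with W_h = N_h/N and N = 1775:
  stratum Low: (700/1775)²·185.70²/31 = 173.006
  stratum High: (1075/1775)²·299.81²/125 = 263.756
V_st = 436.762
V_srs = s²/n = 68224.7/156 = 437.338
deff = V_st / V_srs = 436.762/437.338 = 0.9987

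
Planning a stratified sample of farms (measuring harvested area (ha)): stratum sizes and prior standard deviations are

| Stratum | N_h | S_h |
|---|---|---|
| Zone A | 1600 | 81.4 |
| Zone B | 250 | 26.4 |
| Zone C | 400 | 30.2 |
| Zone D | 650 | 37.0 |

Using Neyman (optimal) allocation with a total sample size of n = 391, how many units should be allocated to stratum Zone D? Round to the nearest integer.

Neyman allocation: n_h = n · N_h S_h / Σ N_i S_i, with n = 391.
  stratum Zone A: N_h·S_h = 1600·81.4 = 130240.00
  stratum Zone B: N_h·S_h = 250·26.4 = 6600.00
  stratum Zone C: N_h·S_h = 400·30.2 = 12080.00
  stratum Zone D: N_h·S_h = 650·37.0 = 24050.00
Σ N_h S_h = 172970.00
n for stratum Zone D = 391·24050.00/172970.00 = 54.365 → 54

54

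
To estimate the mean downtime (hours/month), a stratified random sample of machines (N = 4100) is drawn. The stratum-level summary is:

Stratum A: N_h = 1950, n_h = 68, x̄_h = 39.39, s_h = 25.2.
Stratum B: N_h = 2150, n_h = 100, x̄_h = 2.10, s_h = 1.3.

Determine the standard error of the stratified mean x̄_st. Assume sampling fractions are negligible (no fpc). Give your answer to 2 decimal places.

V̂(x̄_st) = Σ W_h² s_h²/n_h, with W_h = N_h/N and N = 4100:
  stratum A: (1950/4100)²·25.2²/68 = 2.11249
  stratum B: (2150/4100)²·1.3²/100 = 0.00464725
V̂(x̄_st) = 2.11713
SE(x̄_st) = √2.11713 = 1.45504

SE(x̄_st) ≈ 1.46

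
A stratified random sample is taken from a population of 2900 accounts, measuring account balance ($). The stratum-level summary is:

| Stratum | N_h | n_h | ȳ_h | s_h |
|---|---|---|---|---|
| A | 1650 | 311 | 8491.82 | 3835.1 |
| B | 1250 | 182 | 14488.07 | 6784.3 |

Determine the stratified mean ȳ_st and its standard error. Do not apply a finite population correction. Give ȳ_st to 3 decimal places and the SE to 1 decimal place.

ȳ_st = Σ W_h ȳ_h = (1650·8491.82 + 1250·14488.07)/2900 = 11076.41052
V̂(ȳ_st) = Σ W_h² s_h²/n_h, with W_h = N_h/N and N = 2900:
  stratum A: (1650/2900)²·3835.1²/311 = 15309.6
  stratum B: (1250/2900)²·6784.3²/182 = 46985.4
V̂(ȳ_st) = 62295
SE(ȳ_st) = √62295 = 249.59

ȳ_st ≈ 11076.411, SE ≈ 249.6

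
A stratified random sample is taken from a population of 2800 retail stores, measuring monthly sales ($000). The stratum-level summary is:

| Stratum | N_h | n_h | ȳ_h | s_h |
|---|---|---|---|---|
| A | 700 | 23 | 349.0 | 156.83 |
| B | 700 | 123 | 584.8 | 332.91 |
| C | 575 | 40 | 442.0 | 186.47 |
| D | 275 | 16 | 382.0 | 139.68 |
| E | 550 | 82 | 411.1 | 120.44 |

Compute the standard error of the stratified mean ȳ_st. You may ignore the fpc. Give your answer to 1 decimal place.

SE(ȳ_st) ≈ 13.4

V̂(ȳ_st) = Σ W_h² s_h²/n_h, with W_h = N_h/N and N = 2800:
  stratum A: (700/2800)²·156.83²/23 = 66.836
  stratum B: (700/2800)²·332.91²/123 = 56.3156
  stratum C: (575/2800)²·186.47²/40 = 36.6587
  stratum D: (275/2800)²·139.68²/16 = 11.7625
  stratum E: (550/2800)²·120.44²/82 = 6.82554
V̂(ȳ_st) = 178.398
SE(ȳ_st) = √178.398 = 13.3566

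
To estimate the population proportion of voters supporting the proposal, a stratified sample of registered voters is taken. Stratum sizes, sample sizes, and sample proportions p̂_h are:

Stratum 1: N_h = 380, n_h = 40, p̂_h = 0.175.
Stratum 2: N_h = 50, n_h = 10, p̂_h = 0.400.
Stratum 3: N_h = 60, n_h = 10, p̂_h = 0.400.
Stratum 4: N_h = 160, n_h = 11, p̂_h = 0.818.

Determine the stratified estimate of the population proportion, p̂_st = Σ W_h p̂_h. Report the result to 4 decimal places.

p̂_st ≈ 0.3714

N = 650; stratum weights W_h = N_h/N.
p̂_st = Σ W_h p̂_h = (380·0.175 + 50·0.400 + 60·0.400 + 160·0.818)/650 = 0.37135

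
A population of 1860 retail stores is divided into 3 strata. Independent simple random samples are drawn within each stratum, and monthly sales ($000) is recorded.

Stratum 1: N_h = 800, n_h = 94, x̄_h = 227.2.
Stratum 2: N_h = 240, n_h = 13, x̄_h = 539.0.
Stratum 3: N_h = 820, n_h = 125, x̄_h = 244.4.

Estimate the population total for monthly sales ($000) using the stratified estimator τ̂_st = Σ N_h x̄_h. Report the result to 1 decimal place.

τ̂_st = Σ N_h x̄_h = 800·227.2 + 240·539.0 + 820·244.4 = 511528.0

τ̂_st ≈ 511528.0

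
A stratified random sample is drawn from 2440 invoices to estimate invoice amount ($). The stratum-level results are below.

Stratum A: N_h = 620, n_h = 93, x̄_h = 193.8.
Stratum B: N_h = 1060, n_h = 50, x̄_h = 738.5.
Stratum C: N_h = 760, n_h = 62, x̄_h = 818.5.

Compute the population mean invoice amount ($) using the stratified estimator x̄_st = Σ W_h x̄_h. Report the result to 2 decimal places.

x̄_st ≈ 625.01

N = Σ N_h = 2440. Stratum weights W_h = N_h/N.
x̄_st = (620·193.8 + 1060·738.5 + 760·818.5) / 2440 = 625.0107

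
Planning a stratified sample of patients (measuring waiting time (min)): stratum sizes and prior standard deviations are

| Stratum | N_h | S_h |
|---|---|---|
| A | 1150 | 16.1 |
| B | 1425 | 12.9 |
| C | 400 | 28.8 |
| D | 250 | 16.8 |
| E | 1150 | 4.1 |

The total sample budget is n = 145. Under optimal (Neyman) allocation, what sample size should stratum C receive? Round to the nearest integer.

29

Neyman allocation: n_h = n · N_h S_h / Σ N_i S_i, with n = 145.
  stratum A: N_h·S_h = 1150·16.1 = 18515.00
  stratum B: N_h·S_h = 1425·12.9 = 18382.50
  stratum C: N_h·S_h = 400·28.8 = 11520.00
  stratum D: N_h·S_h = 250·16.8 = 4200.00
  stratum E: N_h·S_h = 1150·4.1 = 4715.00
Σ N_h S_h = 57332.50
n for stratum C = 145·11520.00/57332.50 = 29.135 → 29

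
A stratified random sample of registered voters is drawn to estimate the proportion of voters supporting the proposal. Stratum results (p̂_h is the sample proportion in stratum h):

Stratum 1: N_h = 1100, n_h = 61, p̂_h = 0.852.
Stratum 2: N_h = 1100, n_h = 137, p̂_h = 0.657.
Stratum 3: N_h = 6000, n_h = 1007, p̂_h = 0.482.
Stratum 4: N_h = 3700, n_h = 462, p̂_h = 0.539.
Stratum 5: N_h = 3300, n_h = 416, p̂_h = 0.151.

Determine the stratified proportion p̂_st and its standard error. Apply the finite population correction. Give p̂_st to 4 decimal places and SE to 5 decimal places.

N = 15200; stratum weights W_h = N_h/N.
p̂_st = Σ W_h p̂_h = (1100·0.852 + 1100·0.657 + 6000·0.482 + 3700·0.539 + 3300·0.151)/15200 = 0.46345
V̂(p̂_st) = Σ W_h² (1 − n_h/N_h) p̂_h(1−p̂_h)/(n_h−1):
  stratum 1: (1100/15200)²·(1 − 61/1100)·0.852·0.148/60 = 1.03961e-05
  stratum 2: (1100/15200)²·(1 − 137/1100)·0.657·0.343/136 = 7.59718e-06
  stratum 3: (6000/15200)²·(1 − 1007/6000)·0.482·0.518/1006 = 3.21814e-05
  stratum 4: (3700/15200)²·(1 − 462/3700)·0.539·0.461/461 = 2.79499e-05
  stratum 5: (3300/15200)²·(1 − 416/3300)·0.151·0.849/415 = 1.2725e-05
V̂(p̂_st) = 9.08496e-05; SE = √V̂ = 0.0095315

p̂_st ≈ 0.4635, SE ≈ 0.00953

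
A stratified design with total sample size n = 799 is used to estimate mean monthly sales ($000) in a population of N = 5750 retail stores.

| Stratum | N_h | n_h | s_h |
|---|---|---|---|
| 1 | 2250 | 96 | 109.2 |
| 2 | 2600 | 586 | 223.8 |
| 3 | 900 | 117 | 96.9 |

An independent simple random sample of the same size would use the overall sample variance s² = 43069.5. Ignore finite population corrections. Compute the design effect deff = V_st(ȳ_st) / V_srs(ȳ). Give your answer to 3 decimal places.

deff ≈ 0.714

V̂(ȳ_st) = Σ W_h² s_h²/n_h, with W_h = N_h/N and N = 5750:
  stratum 1: (2250/5750)²·109.2²/96 = 19.0197
  stratum 2: (2600/5750)²·223.8²/586 = 17.4757
  stratum 3: (900/5750)²·96.9²/117 = 1.96612
V_st = 38.4615
V_srs = s²/n = 43069.5/799 = 53.9043
deff = V_st / V_srs = 38.4615/53.9043 = 0.7135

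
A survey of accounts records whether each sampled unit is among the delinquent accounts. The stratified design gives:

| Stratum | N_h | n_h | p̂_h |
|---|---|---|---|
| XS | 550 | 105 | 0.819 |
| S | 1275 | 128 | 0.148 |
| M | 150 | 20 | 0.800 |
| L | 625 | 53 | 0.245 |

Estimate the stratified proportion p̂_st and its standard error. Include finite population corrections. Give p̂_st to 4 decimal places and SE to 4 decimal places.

N = 2600; stratum weights W_h = N_h/N.
p̂_st = Σ W_h p̂_h = (550·0.819 + 1275·0.148 + 150·0.800 + 625·0.245)/2600 = 0.35087
V̂(p̂_st) = Σ W_h² (1 − n_h/N_h) p̂_h(1−p̂_h)/(n_h−1):
  stratum XS: (550/2600)²·(1 − 105/550)·0.819·0.181/104 = 5.16066e-05
  stratum S: (1275/2600)²·(1 − 128/1275)·0.148·0.852/127 = 0.000214795
  stratum M: (150/2600)²·(1 − 20/150)·0.800·0.200/19 = 2.42915e-05
  stratum L: (625/2600)²·(1 − 53/625)·0.245·0.755/52 = 0.000188122
V̂(p̂_st) = 0.000478815; SE = √V̂ = 0.0218818

p̂_st ≈ 0.3509, SE ≈ 0.0219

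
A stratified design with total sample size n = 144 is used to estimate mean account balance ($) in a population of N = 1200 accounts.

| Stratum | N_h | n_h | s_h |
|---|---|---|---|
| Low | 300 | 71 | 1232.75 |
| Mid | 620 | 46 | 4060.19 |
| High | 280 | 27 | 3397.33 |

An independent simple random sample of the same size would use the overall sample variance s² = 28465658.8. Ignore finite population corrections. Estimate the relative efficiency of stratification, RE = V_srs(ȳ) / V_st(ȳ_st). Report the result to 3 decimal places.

RE ≈ 1.644

V̂(ȳ_st) = Σ W_h² s_h²/n_h, with W_h = N_h/N and N = 1200:
  stratum Low: (300/1200)²·1232.75²/71 = 1337.74
  stratum Mid: (620/1200)²·4060.19²/46 = 95665.6
  stratum High: (280/1200)²·3397.33²/27 = 23273.7
V_st = 120277
V_srs = s²/n = 28465658.8/144 = 197678
Relative efficiency = V_srs / V_st = 197678/120277 = 1.6435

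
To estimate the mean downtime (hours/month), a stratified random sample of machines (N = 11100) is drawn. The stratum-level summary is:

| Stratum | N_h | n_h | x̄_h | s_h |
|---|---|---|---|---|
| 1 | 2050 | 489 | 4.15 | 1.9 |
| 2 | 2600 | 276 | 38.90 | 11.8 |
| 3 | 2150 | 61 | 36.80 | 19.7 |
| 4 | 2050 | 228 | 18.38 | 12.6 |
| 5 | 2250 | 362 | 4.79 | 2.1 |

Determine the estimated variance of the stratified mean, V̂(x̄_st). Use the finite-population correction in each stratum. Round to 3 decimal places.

V̂(x̄_st) = Σ W_h² (1 − n_h/N_h) s_h²/n_h, with W_h = N_h/N and N = 11100:
  stratum 1: (2050/11100)²·(1 − 489/2050)·1.9²/489 = 0.000191738
  stratum 2: (2600/11100)²·(1 − 276/2600)·11.8²/276 = 0.0247411
  stratum 3: (2150/11100)²·(1 − 61/2150)·19.7²/61 = 0.231918
  stratum 4: (2050/11100)²·(1 − 228/2050)·12.6²/228 = 0.0211088
  stratum 5: (2250/11100)²·(1 − 362/2250)·2.1²/362 = 0.000420019
V̂(x̄_st) = 0.278379

V̂(x̄_st) ≈ 0.278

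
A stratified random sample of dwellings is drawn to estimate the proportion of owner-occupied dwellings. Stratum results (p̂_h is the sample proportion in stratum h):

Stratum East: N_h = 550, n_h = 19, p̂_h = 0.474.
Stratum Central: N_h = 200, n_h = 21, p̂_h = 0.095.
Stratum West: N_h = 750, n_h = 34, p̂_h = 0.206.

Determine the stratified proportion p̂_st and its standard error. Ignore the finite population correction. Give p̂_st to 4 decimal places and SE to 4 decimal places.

p̂_st ≈ 0.2895, SE ≈ 0.0564

N = 1500; stratum weights W_h = N_h/N.
p̂_st = Σ W_h p̂_h = (550·0.474 + 200·0.095 + 750·0.206)/1500 = 0.28947
V̂(p̂_st) = Σ W_h² p̂_h(1−p̂_h)/(n_h−1):
  stratum East: (550/1500)²·0.474·0.526/18 = 0.00186223
  stratum Central: (200/1500)²·0.095·0.905/20 = 7.64222e-05
  stratum West: (750/1500)²·0.206·0.794/33 = 0.00123912
V̂(p̂_st) = 0.00317778; SE = √V̂ = 0.0563718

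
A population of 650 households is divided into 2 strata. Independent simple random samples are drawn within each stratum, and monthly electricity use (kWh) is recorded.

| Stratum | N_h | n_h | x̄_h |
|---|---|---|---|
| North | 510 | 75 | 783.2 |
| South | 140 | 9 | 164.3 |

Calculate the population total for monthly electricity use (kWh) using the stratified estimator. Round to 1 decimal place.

τ̂_st = Σ N_h x̄_h = 510·783.2 + 140·164.3 = 422434.0

τ̂_st ≈ 422434.0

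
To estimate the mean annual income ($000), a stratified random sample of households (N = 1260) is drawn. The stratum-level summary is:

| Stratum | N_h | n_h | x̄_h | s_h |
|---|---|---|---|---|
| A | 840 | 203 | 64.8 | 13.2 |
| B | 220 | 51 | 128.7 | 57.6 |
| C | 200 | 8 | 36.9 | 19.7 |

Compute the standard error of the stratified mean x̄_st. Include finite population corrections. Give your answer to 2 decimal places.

SE(x̄_st) ≈ 1.73

V̂(x̄_st) = Σ W_h² (1 − n_h/N_h) s_h²/n_h, with W_h = N_h/N and N = 1260:
  stratum A: (840/1260)²·(1 − 203/840)·13.2²/203 = 0.289287
  stratum B: (220/1260)²·(1 − 51/220)·57.6²/51 = 1.5235
  stratum C: (200/1260)²·(1 − 8/200)·19.7²/8 = 1.17336
V̂(x̄_st) = 2.98615
SE(x̄_st) = √2.98615 = 1.72805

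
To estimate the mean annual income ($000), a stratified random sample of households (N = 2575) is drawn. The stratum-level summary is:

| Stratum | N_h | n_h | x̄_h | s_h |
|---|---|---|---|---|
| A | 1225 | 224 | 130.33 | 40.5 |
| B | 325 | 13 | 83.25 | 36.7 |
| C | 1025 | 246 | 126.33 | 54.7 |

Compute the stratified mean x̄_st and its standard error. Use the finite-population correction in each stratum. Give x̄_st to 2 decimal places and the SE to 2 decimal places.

x̄_st = Σ W_h x̄_h = (1225·130.33 + 325·83.25 + 1025·126.33)/2575 = 122.79563
V̂(x̄_st) = Σ W_h² (1 − n_h/N_h) s_h²/n_h, with W_h = N_h/N and N = 2575:
  stratum A: (1225/2575)²·(1 − 224/1225)·40.5²/224 = 1.35418
  stratum B: (325/2575)²·(1 − 13/325)·36.7²/13 = 1.58443
  stratum C: (1025/2575)²·(1 − 246/1025)·54.7²/246 = 1.46469
V̂(x̄_st) = 4.4033
SE(x̄_st) = √4.4033 = 2.09841

x̄_st ≈ 122.80, SE ≈ 2.10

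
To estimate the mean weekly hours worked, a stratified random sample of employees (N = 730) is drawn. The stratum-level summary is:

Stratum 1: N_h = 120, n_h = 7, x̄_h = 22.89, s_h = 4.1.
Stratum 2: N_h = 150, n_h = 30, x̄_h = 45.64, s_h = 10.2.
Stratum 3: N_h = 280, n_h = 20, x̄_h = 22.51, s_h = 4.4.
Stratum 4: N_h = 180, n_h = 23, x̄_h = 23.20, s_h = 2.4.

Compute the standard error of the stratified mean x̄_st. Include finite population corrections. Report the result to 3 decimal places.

SE(x̄_st) ≈ 0.569

V̂(x̄_st) = Σ W_h² (1 − n_h/N_h) s_h²/n_h, with W_h = N_h/N and N = 730:
  stratum 1: (120/730)²·(1 − 7/120)·4.1²/7 = 0.061106
  stratum 2: (150/730)²·(1 − 30/150)·10.2²/30 = 0.11714
  stratum 3: (280/730)²·(1 − 20/280)·4.4²/20 = 0.132239
  stratum 4: (180/730)²·(1 − 23/180)·2.4²/23 = 0.0132807
V̂(x̄_st) = 0.323766
SE(x̄_st) = √0.323766 = 0.569005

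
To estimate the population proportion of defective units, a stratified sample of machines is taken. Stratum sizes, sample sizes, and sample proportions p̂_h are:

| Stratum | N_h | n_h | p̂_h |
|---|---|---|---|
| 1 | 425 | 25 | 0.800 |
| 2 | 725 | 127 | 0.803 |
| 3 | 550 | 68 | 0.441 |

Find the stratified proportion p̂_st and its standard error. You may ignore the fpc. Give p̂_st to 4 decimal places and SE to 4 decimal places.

N = 1700; stratum weights W_h = N_h/N.
p̂_st = Σ W_h p̂_h = (425·0.800 + 725·0.803 + 550·0.441)/1700 = 0.68513
V̂(p̂_st) = Σ W_h² p̂_h(1−p̂_h)/(n_h−1):
  stratum 1: (425/1700)²·0.800·0.200/24 = 0.000416667
  stratum 2: (725/1700)²·0.803·0.197/126 = 0.000228344
  stratum 3: (550/1700)²·0.441·0.559/67 = 0.000385126
V̂(p̂_st) = 0.00103014; SE = √V̂ = 0.0320957

p̂_st ≈ 0.6851, SE ≈ 0.0321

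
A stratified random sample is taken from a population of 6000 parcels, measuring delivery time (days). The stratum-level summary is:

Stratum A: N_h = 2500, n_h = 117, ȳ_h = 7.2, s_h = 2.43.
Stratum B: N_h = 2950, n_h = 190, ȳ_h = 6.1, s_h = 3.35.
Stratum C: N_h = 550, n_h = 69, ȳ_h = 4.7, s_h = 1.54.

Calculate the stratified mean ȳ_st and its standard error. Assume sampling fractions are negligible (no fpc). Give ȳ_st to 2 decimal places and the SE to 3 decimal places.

ȳ_st ≈ 6.43, SE ≈ 0.153

ȳ_st = Σ W_h ȳ_h = (2500·7.2 + 2950·6.1 + 550·4.7)/6000 = 6.43000
V̂(ȳ_st) = Σ W_h² s_h²/n_h, with W_h = N_h/N and N = 6000:
  stratum A: (2500/6000)²·2.43²/117 = 0.00876202
  stratum B: (2950/6000)²·3.35²/190 = 0.0142783
  stratum C: (550/6000)²·1.54²/69 = 0.000288812
V̂(ȳ_st) = 0.0233292
SE(ȳ_st) = √0.0233292 = 0.152739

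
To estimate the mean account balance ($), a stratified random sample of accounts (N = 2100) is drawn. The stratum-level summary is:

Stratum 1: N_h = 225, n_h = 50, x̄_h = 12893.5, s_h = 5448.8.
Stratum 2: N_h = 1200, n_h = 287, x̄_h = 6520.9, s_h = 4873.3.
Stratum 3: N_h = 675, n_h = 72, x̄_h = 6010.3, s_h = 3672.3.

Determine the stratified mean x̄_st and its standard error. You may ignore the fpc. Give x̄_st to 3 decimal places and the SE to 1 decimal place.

x̄_st ≈ 7039.557, SE ≈ 230.6

x̄_st = Σ W_h x̄_h = (225·12893.5 + 1200·6520.9 + 675·6010.3)/2100 = 7039.55714
V̂(x̄_st) = Σ W_h² s_h²/n_h, with W_h = N_h/N and N = 2100:
  stratum 1: (225/2100)²·5448.8²/50 = 6816.45
  stratum 2: (1200/2100)²·4873.3²/287 = 27020.2
  stratum 3: (675/2100)²·3672.3²/72 = 19351.4
V̂(x̄_st) = 53188
SE(x̄_st) = √53188 = 230.625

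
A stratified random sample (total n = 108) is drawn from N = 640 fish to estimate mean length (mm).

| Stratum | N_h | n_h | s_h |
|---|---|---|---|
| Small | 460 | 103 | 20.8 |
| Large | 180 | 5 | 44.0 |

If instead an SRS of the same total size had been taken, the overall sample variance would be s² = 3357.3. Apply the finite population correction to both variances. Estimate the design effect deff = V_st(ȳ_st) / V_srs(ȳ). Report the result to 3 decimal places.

V̂(ȳ_st) = Σ W_h² (1 − n_h/N_h) s_h²/n_h, with W_h = N_h/N and N = 640:
  stratum Small: (460/640)²·(1 − 103/460)·20.8²/103 = 1.68405
  stratum Large: (180/640)²·(1 − 5/180)·44.0²/5 = 29.7773
V_st = 31.4614
V_srs = (1 − 108/640)·3357.3/108 = 25.8403
deff = V_st / V_srs = 31.4614/25.8403 = 1.2175

deff ≈ 1.218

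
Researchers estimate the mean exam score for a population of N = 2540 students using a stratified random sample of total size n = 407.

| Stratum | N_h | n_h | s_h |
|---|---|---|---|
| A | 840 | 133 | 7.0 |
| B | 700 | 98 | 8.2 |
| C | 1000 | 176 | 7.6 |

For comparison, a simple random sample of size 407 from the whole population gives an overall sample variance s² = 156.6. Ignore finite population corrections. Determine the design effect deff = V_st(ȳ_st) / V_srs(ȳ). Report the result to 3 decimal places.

V̂(ȳ_st) = Σ W_h² s_h²/n_h, with W_h = N_h/N and N = 2540:
  stratum A: (840/2540)²·7.0²/133 = 0.0402936
  stratum B: (700/2540)²·8.2²/98 = 0.0521111
  stratum C: (1000/2540)²·7.6²/176 = 0.0508683
V_st = 0.143273
V_srs = s²/n = 156.6/407 = 0.384767
deff = V_st / V_srs = 0.143273/0.384767 = 0.3724

deff ≈ 0.372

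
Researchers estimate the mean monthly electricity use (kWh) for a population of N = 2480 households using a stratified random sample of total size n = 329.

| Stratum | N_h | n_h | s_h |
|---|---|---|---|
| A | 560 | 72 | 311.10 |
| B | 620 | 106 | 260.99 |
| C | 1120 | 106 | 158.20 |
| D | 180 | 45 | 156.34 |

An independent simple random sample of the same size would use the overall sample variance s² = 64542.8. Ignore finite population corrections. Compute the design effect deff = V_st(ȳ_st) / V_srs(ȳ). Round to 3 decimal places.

deff ≈ 0.814

V̂(ȳ_st) = Σ W_h² s_h²/n_h, with W_h = N_h/N and N = 2480:
  stratum A: (560/2480)²·311.10²/72 = 68.5394
  stratum B: (620/2480)²·260.99²/106 = 40.1626
  stratum C: (1120/2480)²·158.20²/106 = 48.1548
  stratum D: (180/2480)²·156.34²/45 = 2.86134
V_st = 159.718
V_srs = s²/n = 64542.8/329 = 196.179
deff = V_st / V_srs = 159.718/196.179 = 0.8141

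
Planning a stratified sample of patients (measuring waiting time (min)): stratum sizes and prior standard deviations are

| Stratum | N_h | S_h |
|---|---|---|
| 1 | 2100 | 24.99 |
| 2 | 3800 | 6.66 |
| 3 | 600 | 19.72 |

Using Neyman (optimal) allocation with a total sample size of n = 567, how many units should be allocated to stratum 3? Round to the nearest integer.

75

Neyman allocation: n_h = n · N_h S_h / Σ N_i S_i, with n = 567.
  stratum 1: N_h·S_h = 2100·24.99 = 52479.00
  stratum 2: N_h·S_h = 3800·6.66 = 25308.00
  stratum 3: N_h·S_h = 600·19.72 = 11832.00
Σ N_h S_h = 89619.00
n for stratum 3 = 567·11832.00/89619.00 = 74.859 → 75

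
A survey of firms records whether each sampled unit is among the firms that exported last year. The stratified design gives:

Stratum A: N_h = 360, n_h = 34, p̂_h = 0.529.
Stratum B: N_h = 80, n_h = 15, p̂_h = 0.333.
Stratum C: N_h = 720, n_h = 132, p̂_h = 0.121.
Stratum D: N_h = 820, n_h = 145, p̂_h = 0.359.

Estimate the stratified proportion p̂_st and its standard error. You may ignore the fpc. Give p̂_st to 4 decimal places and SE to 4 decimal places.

N = 1980; stratum weights W_h = N_h/N.
p̂_st = Σ W_h p̂_h = (360·0.529 + 80·0.333 + 720·0.121 + 820·0.359)/1980 = 0.30231
V̂(p̂_st) = Σ W_h² p̂_h(1−p̂_h)/(n_h−1):
  stratum A: (360/1980)²·0.529·0.471/33 = 0.000249596
  stratum B: (80/1980)²·0.333·0.667/14 = 2.58995e-05
  stratum C: (720/1980)²·0.121·0.879/131 = 0.000107359
  stratum D: (820/1980)²·0.359·0.641/144 = 0.000274086
V̂(p̂_st) = 0.00065694; SE = √V̂ = 0.0256308

p̂_st ≈ 0.3023, SE ≈ 0.0256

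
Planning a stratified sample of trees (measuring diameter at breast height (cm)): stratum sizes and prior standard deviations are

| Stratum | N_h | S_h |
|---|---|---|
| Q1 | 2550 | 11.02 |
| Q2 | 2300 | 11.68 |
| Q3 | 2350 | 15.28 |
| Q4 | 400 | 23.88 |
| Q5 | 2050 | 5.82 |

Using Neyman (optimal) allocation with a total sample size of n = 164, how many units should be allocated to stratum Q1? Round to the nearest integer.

Neyman allocation: n_h = n · N_h S_h / Σ N_i S_i, with n = 164.
  stratum Q1: N_h·S_h = 2550·11.02 = 28101.00
  stratum Q2: N_h·S_h = 2300·11.68 = 26864.00
  stratum Q3: N_h·S_h = 2350·15.28 = 35908.00
  stratum Q4: N_h·S_h = 400·23.88 = 9552.00
  stratum Q5: N_h·S_h = 2050·5.82 = 11931.00
Σ N_h S_h = 112356.00
n for stratum Q1 = 164·28101.00/112356.00 = 41.018 → 41

41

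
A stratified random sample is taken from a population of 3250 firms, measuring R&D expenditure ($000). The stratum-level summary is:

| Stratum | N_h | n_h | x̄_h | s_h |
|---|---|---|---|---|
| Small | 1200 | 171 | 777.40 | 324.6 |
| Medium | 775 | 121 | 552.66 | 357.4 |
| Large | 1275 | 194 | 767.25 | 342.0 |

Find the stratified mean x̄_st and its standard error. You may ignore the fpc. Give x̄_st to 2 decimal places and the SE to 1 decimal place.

x̄_st = Σ W_h x̄_h = (1200·777.40 + 775·552.66 + 1275·767.25)/3250 = 719.82623
V̂(x̄_st) = Σ W_h² s_h²/n_h, with W_h = N_h/N and N = 3250:
  stratum Small: (1200/3250)²·324.6²/171 = 84.0034
  stratum Medium: (775/3250)²·357.4²/121 = 60.0289
  stratum Large: (1275/3250)²·342.0²/194 = 92.7906
V̂(x̄_st) = 236.823
SE(x̄_st) = √236.823 = 15.3891

x̄_st ≈ 719.83, SE ≈ 15.4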